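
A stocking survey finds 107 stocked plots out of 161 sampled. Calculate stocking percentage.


Formula: Stocking % = stocked plots / total plots * 100
Stocking = 107 / 161 * 100
Stocking = 0.6646 * 100 = 66.5%

66.5


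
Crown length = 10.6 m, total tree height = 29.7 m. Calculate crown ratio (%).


Formula: Crown Ratio = (Crown Length / Total Height) * 100
CR = (10.6 m / 29.7 m) * 100
CR = 0.3569 * 100 = 35.7%

35.7


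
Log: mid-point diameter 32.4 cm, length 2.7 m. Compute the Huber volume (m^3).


Huber: V = Am * L,  Am = pi*(Dm/200)^2
Am = pi*(32.4/200)^2 = 0.082448 m^2
V = 0.082448*2.7 = 0.2226 m^3

0.2226


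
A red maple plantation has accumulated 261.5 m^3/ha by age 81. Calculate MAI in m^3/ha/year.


Formula: MAI = Total Volume / Stand Age
MAI = 261.5 m^3/ha / 81 years
MAI = 3.23 m^3/ha/year

3.23


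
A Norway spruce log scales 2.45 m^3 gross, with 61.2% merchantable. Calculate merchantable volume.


Formula: MV = V_total * (merchantable_pct / 100)
Merchantable fraction = 61.2% / 100 = 0.612
MV = 2.45 m^3 * 0.612 = 1.499 m^3

1.499


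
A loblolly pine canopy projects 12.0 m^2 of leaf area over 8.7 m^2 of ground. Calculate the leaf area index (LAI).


Formula: LAI = total leaf area / ground area  (dimensionless)
LAI = 12.0 m^2 / 8.7 m^2
LAI = 1.38

1.38


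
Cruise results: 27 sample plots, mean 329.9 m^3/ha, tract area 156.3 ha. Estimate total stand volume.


Formula: Total Volume = Mean Volume per ha * Total Area
Total Volume = 329.9 m^3/ha * 156.3 ha
Total Volume = 51563 m^3

51563


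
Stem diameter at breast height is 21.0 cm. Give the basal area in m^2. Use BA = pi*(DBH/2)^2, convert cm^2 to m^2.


Formula: BA = pi * (DBH/2)^2 / 10000  (cm^2 to m^2)
Radius = DBH/2 = 21.0/2 = 10.5 cm
BA = pi * 10.5^2 / 10000
   = 346.3606 cm^2 / 10000
   = 0.0346 m^2

0.0346


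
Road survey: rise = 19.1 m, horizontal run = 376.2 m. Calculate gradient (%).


Formula: Gradient = rise / run * 100
Gradient = 19.1 / 376.2 * 100 = 5.1%

5.1


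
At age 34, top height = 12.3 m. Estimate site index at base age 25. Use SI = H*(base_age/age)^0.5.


Formula: SI = H_dom * (base_age / age)^0.5
Age ratio = 25 / 34 = 0.73529
sqrt(age_ratio) = 0.85749
SI = 12.3 * 0.85749 = 10.5 m

10.5


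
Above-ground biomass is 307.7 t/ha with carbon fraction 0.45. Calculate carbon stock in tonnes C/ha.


Formula: Carbon Stock = Biomass * Carbon Fraction
C = 307.7 t/ha * 0.45
C = 138.5 t C/ha

138.5


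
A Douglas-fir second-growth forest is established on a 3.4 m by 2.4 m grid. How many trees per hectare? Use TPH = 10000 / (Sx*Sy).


Formula: TPH = 10000 m^2/ha / (spacing_x * spacing_y)
Area per tree = 3.4 m * 2.4 m = 8.16 m^2
TPH = 10000 / 8.16 = 1225 trees/ha

1225


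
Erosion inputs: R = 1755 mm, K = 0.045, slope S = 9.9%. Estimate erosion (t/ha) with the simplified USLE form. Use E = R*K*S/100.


Formula: E = R * K * S / 100  (simplified USLE)
R * K = 1755 * 0.045 = 78.975
E = 78.975 * 9.9 / 100 = 7.82 t/ha

7.82


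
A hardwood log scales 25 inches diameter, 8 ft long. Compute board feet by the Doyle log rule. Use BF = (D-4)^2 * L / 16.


Doyle: BF = (D - 4)^2 * L / 16
Adjusted diameter = 25 - 4 = 21 in
(D-4)^2 = 21^2 = 441
BF = 441 * 8 / 16 = 221 BF

221


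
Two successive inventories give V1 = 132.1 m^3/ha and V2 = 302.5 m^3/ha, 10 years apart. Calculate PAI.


Formula: PAI = (V_T2 - V_T1) / (T2 - T1)
Volume increment = 302.5 - 132.1 = 170.4 m^3/ha
PAI = 170.4 / 10 = 17.04 m^3/ha/year

17.04


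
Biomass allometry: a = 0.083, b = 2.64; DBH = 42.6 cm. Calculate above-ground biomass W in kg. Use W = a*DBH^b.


Formula: W = a * DBH^b  (allometric power law)
DBH^b = 42.6^2.64 = 20028.1733
W = 0.083 * 20028.1733 = 1662.3 kg

1662.3


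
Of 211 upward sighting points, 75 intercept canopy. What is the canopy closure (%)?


Formula: Canopy closure = covered points / total points * 100
Closure = 75 / 211 * 100
Closure = 0.3555 * 100 = 35.5%

35.5


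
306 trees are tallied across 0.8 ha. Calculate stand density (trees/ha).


Formula: Stand Density = N_trees / Area_ha
Density = 306 trees / 0.8 ha
Density = 383 trees/ha

383


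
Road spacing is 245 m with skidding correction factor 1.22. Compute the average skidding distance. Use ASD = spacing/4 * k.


Formula: ASD = (spacing / 4) * correction
Uncorrected distance = spacing / 4 = 245 / 4 = 61.25 m
ASD = 61.25 * 1.22 = 75 m

75


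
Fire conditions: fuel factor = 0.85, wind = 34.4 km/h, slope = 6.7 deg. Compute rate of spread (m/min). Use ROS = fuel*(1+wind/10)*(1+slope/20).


Formula: ROS = fuel * (1 + wind/10) * (1 + slope/20)
Wind factor = 1 + 34.4/10 = 4.44
Slope factor = 1 + 6.7/20 = 1.335
ROS = 0.85 * 4.44 * 1.335 = 5.04 m/min

5.04


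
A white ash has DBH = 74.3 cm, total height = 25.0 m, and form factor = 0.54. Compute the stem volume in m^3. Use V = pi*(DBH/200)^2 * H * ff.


Formula: V = pi * (DBH/200)^2 * H * ff
Radius = DBH/200 = 74.3/200 = 0.3715 m
Radius^2 = 0.3715^2 = 0.13801225 m^2
V = pi * 0.13801225 * 25.0 * 0.54
V = 5.853 m^3

5.853


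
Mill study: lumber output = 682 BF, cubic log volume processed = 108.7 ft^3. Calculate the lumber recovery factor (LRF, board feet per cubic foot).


Formula: LRF = Lumber Output (BF) / Log Input (ft^3)
LRF = 682 BF / 108.7 ft^3
LRF = 6.27 BF/ft^3

6.27


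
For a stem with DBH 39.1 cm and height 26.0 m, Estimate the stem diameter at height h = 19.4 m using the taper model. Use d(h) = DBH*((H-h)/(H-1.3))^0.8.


Taper: d(h) = DBH * ((H - h) / (H - 1.3))^0.8
Numerator = H - h = 26.0 - 19.4 = 6.6 m
Denominator = H - 1.3 = 26.0 - 1.3 = 24.7 m
Ratio = 6.6 / 24.7 = 0.26721
d = 39.1 * 0.26721^0.8 = 13.6 cm

13.6


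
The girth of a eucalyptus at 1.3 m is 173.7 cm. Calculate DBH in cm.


Formula: DBH = C / pi
DBH = 173.7 / pi
pi = 3.14159...
DBH = 55.3 cm

55.3


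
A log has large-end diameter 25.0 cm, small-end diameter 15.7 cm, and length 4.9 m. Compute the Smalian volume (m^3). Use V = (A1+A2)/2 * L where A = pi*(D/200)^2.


Smalian: V = (A1 + A2)/2 * L,  A = pi*(D/200)^2
A1 = pi*(25.0/200)^2 = 0.049087 m^2
A2 = pi*(15.7/200)^2 = 0.019359 m^2
V = (0.049087+0.019359)/2*4.9 = 0.1677 m^3

0.1677


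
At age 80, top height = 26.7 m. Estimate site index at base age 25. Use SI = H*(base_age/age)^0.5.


Formula: SI = H_dom * (base_age / age)^0.5
Age ratio = 25 / 80 = 0.3125
sqrt(age_ratio) = 0.55902
SI = 26.7 * 0.55902 = 14.9 m

14.9


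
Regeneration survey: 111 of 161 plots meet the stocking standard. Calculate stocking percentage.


Formula: Stocking % = stocked plots / total plots * 100
Stocking = 111 / 161 * 100
Stocking = 0.6894 * 100 = 68.9%

68.9


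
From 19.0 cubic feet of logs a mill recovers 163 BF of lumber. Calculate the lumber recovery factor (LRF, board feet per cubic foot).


Formula: LRF = Lumber Output (BF) / Log Input (ft^3)
LRF = 163 BF / 19.0 ft^3
LRF = 8.58 BF/ft^3

8.58


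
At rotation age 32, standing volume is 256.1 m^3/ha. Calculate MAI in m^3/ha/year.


Formula: MAI = Total Volume / Stand Age
MAI = 256.1 m^3/ha / 32 years
MAI = 8.0 m^3/ha/year

8.0


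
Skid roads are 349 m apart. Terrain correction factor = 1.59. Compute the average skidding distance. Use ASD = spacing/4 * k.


Formula: ASD = (spacing / 4) * correction
Uncorrected distance = spacing / 4 = 349 / 4 = 87.25 m
ASD = 87.25 * 1.59 = 139 m

139


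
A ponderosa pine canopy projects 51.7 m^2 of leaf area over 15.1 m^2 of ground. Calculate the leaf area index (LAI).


Formula: LAI = total leaf area / ground area  (dimensionless)
LAI = 51.7 m^2 / 15.1 m^2
LAI = 3.42

3.42


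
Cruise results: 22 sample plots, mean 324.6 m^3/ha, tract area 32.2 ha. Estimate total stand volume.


Formula: Total Volume = Mean Volume per ha * Total Area
Total Volume = 324.6 m^3/ha * 32.2 ha
Total Volume = 10452 m^3

10452


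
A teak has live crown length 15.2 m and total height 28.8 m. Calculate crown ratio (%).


Formula: Crown Ratio = (Crown Length / Total Height) * 100
CR = (15.2 m / 28.8 m) * 100
CR = 0.5278 * 100 = 52.8%

52.8


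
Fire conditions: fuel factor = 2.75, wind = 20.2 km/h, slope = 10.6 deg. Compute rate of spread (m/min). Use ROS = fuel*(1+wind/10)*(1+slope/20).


Formula: ROS = fuel * (1 + wind/10) * (1 + slope/20)
Wind factor = 1 + 20.2/10 = 3.02
Slope factor = 1 + 10.6/20 = 1.53
ROS = 2.75 * 3.02 * 1.53 = 12.71 m/min

12.71


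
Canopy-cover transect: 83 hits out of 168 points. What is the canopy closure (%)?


Formula: Canopy closure = covered points / total points * 100
Closure = 83 / 168 * 100
Closure = 0.494 * 100 = 49.4%

49.4


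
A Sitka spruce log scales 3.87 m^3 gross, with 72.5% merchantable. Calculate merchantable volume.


Formula: MV = V_total * (merchantable_pct / 100)
Merchantable fraction = 72.5% / 100 = 0.725
MV = 3.87 m^3 * 0.725 = 2.806 m^3

2.806


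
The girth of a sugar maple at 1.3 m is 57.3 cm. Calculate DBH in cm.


Formula: DBH = C / pi
DBH = 57.3 / pi
pi = 3.14159...
DBH = 18.2 cm

18.2


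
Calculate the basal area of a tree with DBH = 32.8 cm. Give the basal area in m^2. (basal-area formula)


Formula: BA = pi * (DBH/2)^2 / 10000  (cm^2 to m^2)
Radius = DBH/2 = 32.8/2 = 16.4 cm
BA = pi * 16.4^2 / 10000
   = 844.9628 cm^2 / 10000
   = 0.0845 m^2

0.0845


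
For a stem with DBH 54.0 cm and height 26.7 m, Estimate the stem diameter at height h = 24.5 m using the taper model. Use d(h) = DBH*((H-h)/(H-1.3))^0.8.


Taper: d(h) = DBH * ((H - h) / (H - 1.3))^0.8
Numerator = H - h = 26.7 - 24.5 = 2.2 m
Denominator = H - 1.3 = 26.7 - 1.3 = 25.4 m
Ratio = 2.2 / 25.4 = 0.08661
d = 54.0 * 0.08661^0.8 = 7.6 cm

7.6


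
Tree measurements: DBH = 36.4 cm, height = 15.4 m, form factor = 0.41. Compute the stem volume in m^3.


Formula: V = pi * (DBH/200)^2 * H * ff
Radius = DBH/200 = 36.4/200 = 0.182 m
Radius^2 = 0.182^2 = 0.033124 m^2
V = pi * 0.033124 * 15.4 * 0.41
V = 0.657 m^3

0.657


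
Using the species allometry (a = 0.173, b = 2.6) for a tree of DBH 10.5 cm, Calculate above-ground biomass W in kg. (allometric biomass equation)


Formula: W = a * DBH^b  (allometric power law)
DBH^b = 10.5^2.6 = 451.9519
W = 0.173 * 451.9519 = 78.2 kg

78.2


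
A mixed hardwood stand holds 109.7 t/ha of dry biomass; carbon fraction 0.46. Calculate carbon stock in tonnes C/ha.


Formula: Carbon Stock = Biomass * Carbon Fraction
C = 109.7 t/ha * 0.46
C = 50.5 t C/ha

50.5


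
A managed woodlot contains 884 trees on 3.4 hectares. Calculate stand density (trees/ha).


Formula: Stand Density = N_trees / Area_ha
Density = 884 trees / 3.4 ha
Density = 260 trees/ha

260


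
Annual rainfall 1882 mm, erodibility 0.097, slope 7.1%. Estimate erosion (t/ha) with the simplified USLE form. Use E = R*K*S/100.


Formula: E = R * K * S / 100  (simplified USLE)
R * K = 1882 * 0.097 = 182.554
E = 182.554 * 7.1 / 100 = 12.96 t/ha

12.96


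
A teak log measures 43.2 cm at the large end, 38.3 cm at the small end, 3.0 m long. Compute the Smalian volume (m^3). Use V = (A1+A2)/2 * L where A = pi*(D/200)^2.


Smalian: V = (A1 + A2)/2 * L,  A = pi*(D/200)^2
A1 = pi*(43.2/200)^2 = 0.146574 m^2
A2 = pi*(38.3/200)^2 = 0.115209 m^2
V = (0.146574+0.115209)/2*3.0 = 0.3927 m^3

0.3927


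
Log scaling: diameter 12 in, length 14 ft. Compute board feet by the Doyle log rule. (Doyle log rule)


Doyle: BF = (D - 4)^2 * L / 16
Adjusted diameter = 12 - 4 = 8 in
(D-4)^2 = 8^2 = 64
BF = 64 * 14 / 16 = 56 BF

56


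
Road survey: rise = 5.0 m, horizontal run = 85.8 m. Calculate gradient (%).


Formula: Gradient = rise / run * 100
Gradient = 5.0 / 85.8 * 100 = 5.8%

5.8


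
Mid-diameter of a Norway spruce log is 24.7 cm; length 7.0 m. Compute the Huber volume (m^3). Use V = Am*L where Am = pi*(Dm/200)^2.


Huber: V = Am * L,  Am = pi*(Dm/200)^2
Am = pi*(24.7/200)^2 = 0.047916 m^2
V = 0.047916*7.0 = 0.3354 m^3

0.3354


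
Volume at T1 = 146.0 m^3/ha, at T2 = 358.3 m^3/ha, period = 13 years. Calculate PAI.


Formula: PAI = (V_T2 - V_T1) / (T2 - T1)
Volume increment = 358.3 - 146.0 = 212.3 m^3/ha
PAI = 212.3 / 13 = 16.33 m^3/ha/year

16.33


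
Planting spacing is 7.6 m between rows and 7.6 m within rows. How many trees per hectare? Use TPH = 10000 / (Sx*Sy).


Formula: TPH = 10000 m^2/ha / (spacing_x * spacing_y)
Area per tree = 7.6 m * 7.6 m = 57.76 m^2
TPH = 10000 / 57.76 = 173 trees/ha

173


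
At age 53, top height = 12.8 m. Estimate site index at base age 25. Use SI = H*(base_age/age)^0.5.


Formula: SI = H_dom * (base_age / age)^0.5
Age ratio = 25 / 53 = 0.4717
sqrt(age_ratio) = 0.6868
SI = 12.8 * 0.6868 = 8.8 m

8.8


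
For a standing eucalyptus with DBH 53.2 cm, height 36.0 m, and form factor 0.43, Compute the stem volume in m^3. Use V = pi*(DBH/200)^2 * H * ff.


Formula: V = pi * (DBH/200)^2 * H * ff
Radius = DBH/200 = 53.2/200 = 0.266 m
Radius^2 = 0.266^2 = 0.070756 m^2
V = pi * 0.070756 * 36.0 * 0.43
V = 3.441 m^3

3.441


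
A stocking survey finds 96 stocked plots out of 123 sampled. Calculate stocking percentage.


Formula: Stocking % = stocked plots / total plots * 100
Stocking = 96 / 123 * 100
Stocking = 0.7805 * 100 = 78.0%

78.0


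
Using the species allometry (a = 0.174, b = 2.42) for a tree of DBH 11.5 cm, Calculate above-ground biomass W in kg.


Formula: W = a * DBH^b  (allometric power law)
DBH^b = 11.5^2.42 = 368.8831
W = 0.174 * 368.8831 = 64.2 kg

64.2


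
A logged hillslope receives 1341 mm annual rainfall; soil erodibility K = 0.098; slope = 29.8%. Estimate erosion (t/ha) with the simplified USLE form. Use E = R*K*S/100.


Formula: E = R * K * S / 100  (simplified USLE)
R * K = 1341 * 0.098 = 131.418
E = 131.418 * 29.8 / 100 = 39.16 t/ha

39.16


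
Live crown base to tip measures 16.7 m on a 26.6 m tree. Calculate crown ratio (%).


Formula: Crown Ratio = (Crown Length / Total Height) * 100
CR = (16.7 m / 26.6 m) * 100
CR = 0.6278 * 100 = 62.8%

62.8


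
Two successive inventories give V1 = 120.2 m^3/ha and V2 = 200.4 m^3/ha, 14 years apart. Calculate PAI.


Formula: PAI = (V_T2 - V_T1) / (T2 - T1)
Volume increment = 200.4 - 120.2 = 80.2 m^3/ha
PAI = 80.2 / 14 = 5.73 m^3/ha/year

5.73


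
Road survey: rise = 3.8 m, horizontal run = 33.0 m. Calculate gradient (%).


Formula: Gradient = rise / run * 100
Gradient = 3.8 / 33.0 * 100 = 11.5%

11.5


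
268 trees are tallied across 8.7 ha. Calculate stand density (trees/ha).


Formula: Stand Density = N_trees / Area_ha
Density = 268 trees / 8.7 ha
Density = 31 trees/ha

31


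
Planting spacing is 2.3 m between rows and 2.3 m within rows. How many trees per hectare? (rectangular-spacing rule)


Formula: TPH = 10000 m^2/ha / (spacing_x * spacing_y)
Area per tree = 2.3 m * 2.3 m = 5.29 m^2
TPH = 10000 / 5.29 = 1890 trees/ha

1890


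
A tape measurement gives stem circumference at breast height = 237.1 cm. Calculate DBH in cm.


Formula: DBH = C / pi
DBH = 237.1 / pi
pi = 3.14159...
DBH = 75.5 cm

75.5


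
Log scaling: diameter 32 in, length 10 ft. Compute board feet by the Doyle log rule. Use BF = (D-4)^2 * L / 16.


Doyle: BF = (D - 4)^2 * L / 16
Adjusted diameter = 32 - 4 = 28 in
(D-4)^2 = 28^2 = 784
BF = 784 * 10 / 16 = 490 BF

490


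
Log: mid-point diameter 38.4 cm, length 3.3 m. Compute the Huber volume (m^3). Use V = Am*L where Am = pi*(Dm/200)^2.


Huber: V = Am * L,  Am = pi*(Dm/200)^2
Am = pi*(38.4/200)^2 = 0.115812 m^2
V = 0.115812*3.3 = 0.3822 m^3

0.3822


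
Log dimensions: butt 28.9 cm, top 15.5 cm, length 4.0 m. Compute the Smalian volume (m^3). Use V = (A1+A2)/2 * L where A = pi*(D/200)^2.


Smalian: V = (A1 + A2)/2 * L,  A = pi*(D/200)^2
A1 = pi*(28.9/200)^2 = 0.065597 m^2
A2 = pi*(15.5/200)^2 = 0.018869 m^2
V = (0.065597+0.018869)/2*4.0 = 0.1689 m^3

0.1689


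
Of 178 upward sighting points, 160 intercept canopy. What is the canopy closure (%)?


Formula: Canopy closure = covered points / total points * 100
Closure = 160 / 178 * 100
Closure = 0.8989 * 100 = 89.9%

89.9


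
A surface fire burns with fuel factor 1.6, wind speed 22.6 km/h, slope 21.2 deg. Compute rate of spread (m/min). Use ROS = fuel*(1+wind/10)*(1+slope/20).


Formula: ROS = fuel * (1 + wind/10) * (1 + slope/20)
Wind factor = 1 + 22.6/10 = 3.26
Slope factor = 1 + 21.2/20 = 2.06
ROS = 1.6 * 3.26 * 2.06 = 10.74 m/min

10.74


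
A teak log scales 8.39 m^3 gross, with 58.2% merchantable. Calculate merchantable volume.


Formula: MV = V_total * (merchantable_pct / 100)
Merchantable fraction = 58.2% / 100 = 0.582
MV = 8.39 m^3 * 0.582 = 4.883 m^3

4.883


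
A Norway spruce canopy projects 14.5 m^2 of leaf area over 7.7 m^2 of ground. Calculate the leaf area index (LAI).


Formula: LAI = total leaf area / ground area  (dimensionless)
LAI = 14.5 m^2 / 7.7 m^2
LAI = 1.88

1.88


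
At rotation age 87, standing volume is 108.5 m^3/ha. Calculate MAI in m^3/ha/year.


Formula: MAI = Total Volume / Stand Age
MAI = 108.5 m^3/ha / 87 years
MAI = 1.25 m^3/ha/year

1.25


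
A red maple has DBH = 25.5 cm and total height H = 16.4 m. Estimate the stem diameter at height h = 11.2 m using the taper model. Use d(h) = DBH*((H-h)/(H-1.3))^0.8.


Taper: d(h) = DBH * ((H - h) / (H - 1.3))^0.8
Numerator = H - h = 16.4 - 11.2 = 5.2 m
Denominator = H - 1.3 = 16.4 - 1.3 = 15.1 m
Ratio = 5.2 / 15.1 = 0.34437
d = 25.5 * 0.34437^0.8 = 10.9 cm

10.9


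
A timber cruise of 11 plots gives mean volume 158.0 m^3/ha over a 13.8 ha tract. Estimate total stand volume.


Formula: Total Volume = Mean Volume per ha * Total Area
Total Volume = 158.0 m^3/ha * 13.8 ha
Total Volume = 2180 m^3

2180


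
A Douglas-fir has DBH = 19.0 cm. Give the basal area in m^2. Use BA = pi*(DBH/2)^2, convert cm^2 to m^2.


Formula: BA = pi * (DBH/2)^2 / 10000  (cm^2 to m^2)
Radius = DBH/2 = 19.0/2 = 9.5 cm
BA = pi * 9.5^2 / 10000
   = 283.5287 cm^2 / 10000
   = 0.0284 m^2

0.0284


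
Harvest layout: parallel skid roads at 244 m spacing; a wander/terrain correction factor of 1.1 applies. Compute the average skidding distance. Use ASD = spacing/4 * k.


Formula: ASD = (spacing / 4) * correction
Uncorrected distance = spacing / 4 = 244 / 4 = 61 m
ASD = 61 * 1.1 = 67 m

67


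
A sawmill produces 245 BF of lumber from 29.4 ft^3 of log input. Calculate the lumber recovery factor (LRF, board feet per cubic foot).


Formula: LRF = Lumber Output (BF) / Log Input (ft^3)
LRF = 245 BF / 29.4 ft^3
LRF = 8.33 BF/ft^3

8.33


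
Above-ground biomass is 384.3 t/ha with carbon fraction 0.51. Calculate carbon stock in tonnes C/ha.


Formula: Carbon Stock = Biomass * Carbon Fraction
C = 384.3 t/ha * 0.51
C = 196.0 t C/ha

196.0


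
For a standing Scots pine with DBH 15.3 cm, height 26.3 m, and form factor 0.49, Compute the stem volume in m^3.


Formula: V = pi * (DBH/200)^2 * H * ff
Radius = DBH/200 = 15.3/200 = 0.0765 m
Radius^2 = 0.0765^2 = 0.00585225 m^2
V = pi * 0.00585225 * 26.3 * 0.49
V = 0.237 m^3

0.237


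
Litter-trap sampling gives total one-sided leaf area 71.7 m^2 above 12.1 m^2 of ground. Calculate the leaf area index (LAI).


Formula: LAI = total leaf area / ground area  (dimensionless)
LAI = 71.7 m^2 / 12.1 m^2
LAI = 5.93

5.93


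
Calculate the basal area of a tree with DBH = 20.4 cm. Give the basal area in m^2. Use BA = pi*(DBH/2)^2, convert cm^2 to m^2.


Formula: BA = pi * (DBH/2)^2 / 10000  (cm^2 to m^2)
Radius = DBH/2 = 20.4/2 = 10.2 cm
BA = pi * 10.2^2 / 10000
   = 326.8513 cm^2 / 10000
   = 0.0327 m^2

0.0327


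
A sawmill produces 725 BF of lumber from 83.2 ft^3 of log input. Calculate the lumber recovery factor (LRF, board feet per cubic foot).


Formula: LRF = Lumber Output (BF) / Log Input (ft^3)
LRF = 725 BF / 83.2 ft^3
LRF = 8.71 BF/ft^3

8.71


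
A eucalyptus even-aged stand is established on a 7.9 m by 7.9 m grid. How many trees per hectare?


Formula: TPH = 10000 m^2/ha / (spacing_x * spacing_y)
Area per tree = 7.9 m * 7.9 m = 62.41 m^2
TPH = 10000 / 62.41 = 160 trees/ha

160


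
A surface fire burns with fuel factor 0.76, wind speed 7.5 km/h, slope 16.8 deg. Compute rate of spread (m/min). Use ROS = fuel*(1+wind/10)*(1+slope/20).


Formula: ROS = fuel * (1 + wind/10) * (1 + slope/20)
Wind factor = 1 + 7.5/10 = 1.75
Slope factor = 1 + 16.8/20 = 1.84
ROS = 0.76 * 1.75 * 1.84 = 2.45 m/min

2.45


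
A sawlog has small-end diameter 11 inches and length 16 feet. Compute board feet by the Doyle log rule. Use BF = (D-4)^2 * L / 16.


Doyle: BF = (D - 4)^2 * L / 16
Adjusted diameter = 11 - 4 = 7 in
(D-4)^2 = 7^2 = 49
BF = 49 * 16 / 16 = 49 BF

49


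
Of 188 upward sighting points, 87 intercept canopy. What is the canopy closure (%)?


Formula: Canopy closure = covered points / total points * 100
Closure = 87 / 188 * 100
Closure = 0.4628 * 100 = 46.3%

46.3


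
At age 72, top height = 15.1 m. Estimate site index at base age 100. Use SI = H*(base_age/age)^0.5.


Formula: SI = H_dom * (base_age / age)^0.5
Age ratio = 100 / 72 = 1.38889
sqrt(age_ratio) = 1.17851
SI = 15.1 * 1.17851 = 17.8 m

17.8


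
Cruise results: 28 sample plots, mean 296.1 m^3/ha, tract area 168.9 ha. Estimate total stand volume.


Formula: Total Volume = Mean Volume per ha * Total Area
Total Volume = 296.1 m^3/ha * 168.9 ha
Total Volume = 50011 m^3

50011


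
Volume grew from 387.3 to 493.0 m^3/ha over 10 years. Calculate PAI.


Formula: PAI = (V_T2 - V_T1) / (T2 - T1)
Volume increment = 493.0 - 387.3 = 105.7 m^3/ha
PAI = 105.7 / 10 = 10.57 m^3/ha/year

10.57


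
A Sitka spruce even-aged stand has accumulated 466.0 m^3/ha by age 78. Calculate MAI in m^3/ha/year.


Formula: MAI = Total Volume / Stand Age
MAI = 466.0 m^3/ha / 78 years
MAI = 5.97 m^3/ha/year

5.97


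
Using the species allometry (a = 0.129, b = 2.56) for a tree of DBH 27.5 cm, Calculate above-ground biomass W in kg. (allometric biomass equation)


Formula: W = a * DBH^b  (allometric power law)
DBH^b = 27.5^2.56 = 4838.2878
W = 0.129 * 4838.2878 = 624.1 kg

624.1


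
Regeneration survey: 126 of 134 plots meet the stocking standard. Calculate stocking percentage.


Formula: Stocking % = stocked plots / total plots * 100
Stocking = 126 / 134 * 100
Stocking = 0.9403 * 100 = 94.0%

94.0


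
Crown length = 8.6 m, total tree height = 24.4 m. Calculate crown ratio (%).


Formula: Crown Ratio = (Crown Length / Total Height) * 100
CR = (8.6 m / 24.4 m) * 100
CR = 0.3525 * 100 = 35.2%

35.2


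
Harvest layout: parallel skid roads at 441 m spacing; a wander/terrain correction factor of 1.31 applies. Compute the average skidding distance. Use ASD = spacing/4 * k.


Formula: ASD = (spacing / 4) * correction
Uncorrected distance = spacing / 4 = 441 / 4 = 110.25 m
ASD = 110.25 * 1.31 = 144 m

144


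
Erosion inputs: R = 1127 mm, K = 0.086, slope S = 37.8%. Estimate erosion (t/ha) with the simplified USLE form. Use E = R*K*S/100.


Formula: E = R * K * S / 100  (simplified USLE)
R * K = 1127 * 0.086 = 96.922
E = 96.922 * 37.8 / 100 = 36.64 t/ha

36.64


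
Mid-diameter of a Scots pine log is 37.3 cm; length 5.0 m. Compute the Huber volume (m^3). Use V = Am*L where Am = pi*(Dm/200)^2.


Huber: V = Am * L,  Am = pi*(Dm/200)^2
Am = pi*(37.3/200)^2 = 0.109272 m^2
V = 0.109272*5.0 = 0.5464 m^3

0.5464


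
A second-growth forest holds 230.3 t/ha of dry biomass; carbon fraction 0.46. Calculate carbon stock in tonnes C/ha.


Formula: Carbon Stock = Biomass * Carbon Fraction
C = 230.3 t/ha * 0.46
C = 105.9 t C/ha

105.9


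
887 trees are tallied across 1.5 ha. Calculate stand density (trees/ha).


Formula: Stand Density = N_trees / Area_ha
Density = 887 trees / 1.5 ha
Density = 591 trees/ha

591


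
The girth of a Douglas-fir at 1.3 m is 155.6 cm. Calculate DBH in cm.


Formula: DBH = C / pi
DBH = 155.6 / pi
pi = 3.14159...
DBH = 49.5 cm

49.5


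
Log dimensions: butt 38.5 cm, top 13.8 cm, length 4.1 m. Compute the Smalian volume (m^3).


Smalian: V = (A1 + A2)/2 * L,  A = pi*(D/200)^2
A1 = pi*(38.5/200)^2 = 0.116416 m^2
A2 = pi*(13.8/200)^2 = 0.014957 m^2
V = (0.116416+0.014957)/2*4.1 = 0.2693 m^3

0.2693


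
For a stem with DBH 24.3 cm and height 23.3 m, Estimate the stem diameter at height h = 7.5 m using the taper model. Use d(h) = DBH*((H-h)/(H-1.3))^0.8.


Taper: d(h) = DBH * ((H - h) / (H - 1.3))^0.8
Numerator = H - h = 23.3 - 7.5 = 15.8 m
Denominator = H - 1.3 = 23.3 - 1.3 = 22.0 m
Ratio = 15.8 / 22.0 = 0.71818
d = 24.3 * 0.71818^0.8 = 18.6 cm

18.6


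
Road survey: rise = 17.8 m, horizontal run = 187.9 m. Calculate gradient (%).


Formula: Gradient = rise / run * 100
Gradient = 17.8 / 187.9 * 100 = 9.5%

9.5


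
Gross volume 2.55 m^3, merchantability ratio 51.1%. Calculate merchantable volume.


Formula: MV = V_total * (merchantable_pct / 100)
Merchantable fraction = 51.1% / 100 = 0.511
MV = 2.55 m^3 * 0.511 = 1.303 m^3

1.303


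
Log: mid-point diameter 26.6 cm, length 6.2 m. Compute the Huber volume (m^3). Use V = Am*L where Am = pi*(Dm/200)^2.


Huber: V = Am * L,  Am = pi*(Dm/200)^2
Am = pi*(26.6/200)^2 = 0.055572 m^2
V = 0.055572*6.2 = 0.3445 m^3

0.3445


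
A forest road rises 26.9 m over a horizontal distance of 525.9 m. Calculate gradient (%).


Formula: Gradient = rise / run * 100
Gradient = 26.9 / 525.9 * 100 = 5.1%

5.1


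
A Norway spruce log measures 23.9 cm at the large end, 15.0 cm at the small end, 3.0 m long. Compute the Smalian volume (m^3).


Smalian: V = (A1 + A2)/2 * L,  A = pi*(D/200)^2
A1 = pi*(23.9/200)^2 = 0.044863 m^2
A2 = pi*(15.0/200)^2 = 0.017671 m^2
V = (0.044863+0.017671)/2*3.0 = 0.0938 m^3

0.0938


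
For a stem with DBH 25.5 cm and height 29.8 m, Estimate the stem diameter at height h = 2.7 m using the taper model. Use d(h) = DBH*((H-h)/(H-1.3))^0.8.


Taper: d(h) = DBH * ((H - h) / (H - 1.3))^0.8
Numerator = H - h = 29.8 - 2.7 = 27.1 m
Denominator = H - 1.3 = 29.8 - 1.3 = 28.5 m
Ratio = 27.1 / 28.5 = 0.95088
d = 25.5 * 0.95088^0.8 = 24.5 cm

24.5


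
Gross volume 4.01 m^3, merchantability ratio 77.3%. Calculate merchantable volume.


Formula: MV = V_total * (merchantable_pct / 100)
Merchantable fraction = 77.3% / 100 = 0.773
MV = 4.01 m^3 * 0.773 = 3.1 m^3

3.1


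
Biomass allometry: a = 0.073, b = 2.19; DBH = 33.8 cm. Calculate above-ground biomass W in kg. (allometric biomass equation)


Formula: W = a * DBH^b  (allometric power law)
DBH^b = 33.8^2.19 = 2230.1166
W = 0.073 * 2230.1166 = 162.8 kg

162.8


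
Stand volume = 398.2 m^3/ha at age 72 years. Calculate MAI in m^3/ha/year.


Formula: MAI = Total Volume / Stand Age
MAI = 398.2 m^3/ha / 72 years
MAI = 5.53 m^3/ha/year

5.53


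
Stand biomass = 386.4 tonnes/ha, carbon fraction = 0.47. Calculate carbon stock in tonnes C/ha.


Formula: Carbon Stock = Biomass * Carbon Fraction
C = 386.4 t/ha * 0.47
C = 181.6 t C/ha

181.6


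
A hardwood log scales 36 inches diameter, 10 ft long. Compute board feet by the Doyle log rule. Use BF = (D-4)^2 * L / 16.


Doyle: BF = (D - 4)^2 * L / 16
Adjusted diameter = 36 - 4 = 32 in
(D-4)^2 = 32^2 = 1024
BF = 1024 * 10 / 16 = 640 BF

640


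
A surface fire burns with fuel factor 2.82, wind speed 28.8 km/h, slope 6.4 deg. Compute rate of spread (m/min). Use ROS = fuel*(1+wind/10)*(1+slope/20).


Formula: ROS = fuel * (1 + wind/10) * (1 + slope/20)
Wind factor = 1 + 28.8/10 = 3.88
Slope factor = 1 + 6.4/20 = 1.32
ROS = 2.82 * 3.88 * 1.32 = 14.44 m/min

14.44


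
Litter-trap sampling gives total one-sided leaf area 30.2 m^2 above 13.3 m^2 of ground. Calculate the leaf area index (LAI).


Formula: LAI = total leaf area / ground area  (dimensionless)
LAI = 30.2 m^2 / 13.3 m^2
LAI = 2.27

2.27


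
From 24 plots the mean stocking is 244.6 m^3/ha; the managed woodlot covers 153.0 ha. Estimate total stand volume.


Formula: Total Volume = Mean Volume per ha * Total Area
Total Volume = 244.6 m^3/ha * 153.0 ha
Total Volume = 37424 m^3

37424


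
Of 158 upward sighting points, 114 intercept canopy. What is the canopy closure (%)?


Formula: Canopy closure = covered points / total points * 100
Closure = 114 / 158 * 100
Closure = 0.7215 * 100 = 72.2%

72.2


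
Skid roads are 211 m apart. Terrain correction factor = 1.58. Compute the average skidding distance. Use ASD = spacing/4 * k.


Formula: ASD = (spacing / 4) * correction
Uncorrected distance = spacing / 4 = 211 / 4 = 52.75 m
ASD = 52.75 * 1.58 = 83 m

83


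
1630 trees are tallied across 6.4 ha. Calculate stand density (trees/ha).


Formula: Stand Density = N_trees / Area_ha
Density = 1630 trees / 6.4 ha
Density = 255 trees/ha

255


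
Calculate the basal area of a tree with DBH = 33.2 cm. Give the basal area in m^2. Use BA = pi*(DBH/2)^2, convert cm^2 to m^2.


Formula: BA = pi * (DBH/2)^2 / 10000  (cm^2 to m^2)
Radius = DBH/2 = 33.2/2 = 16.6 cm
BA = pi * 16.6^2 / 10000
   = 865.6973 cm^2 / 10000
   = 0.0866 m^2

0.0866


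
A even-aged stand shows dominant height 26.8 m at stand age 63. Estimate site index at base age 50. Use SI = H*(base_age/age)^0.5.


Formula: SI = H_dom * (base_age / age)^0.5
Age ratio = 50 / 63 = 0.79365
sqrt(age_ratio) = 0.89087
SI = 26.8 * 0.89087 = 23.9 m

23.9


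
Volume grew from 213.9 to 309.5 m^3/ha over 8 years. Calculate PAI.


Formula: PAI = (V_T2 - V_T1) / (T2 - T1)
Volume increment = 309.5 - 213.9 = 95.6 m^3/ha
PAI = 95.6 / 8 = 11.95 m^3/ha/year

11.95


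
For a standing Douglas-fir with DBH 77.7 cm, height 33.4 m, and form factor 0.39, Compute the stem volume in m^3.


Formula: V = pi * (DBH/200)^2 * H * ff
Radius = DBH/200 = 77.7/200 = 0.3885 m
Radius^2 = 0.3885^2 = 0.15093225 m^2
V = pi * 0.15093225 * 33.4 * 0.39
V = 6.177 m^3

6.177


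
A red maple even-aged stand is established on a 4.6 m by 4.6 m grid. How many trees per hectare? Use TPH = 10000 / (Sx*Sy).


Formula: TPH = 10000 m^2/ha / (spacing_x * spacing_y)
Area per tree = 4.6 m * 4.6 m = 21.16 m^2
TPH = 10000 / 21.16 = 473 trees/ha

473


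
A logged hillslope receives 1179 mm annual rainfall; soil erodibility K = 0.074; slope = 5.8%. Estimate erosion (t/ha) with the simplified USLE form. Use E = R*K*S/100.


Formula: E = R * K * S / 100  (simplified USLE)
R * K = 1179 * 0.074 = 87.246
E = 87.246 * 5.8 / 100 = 5.06 t/ha

5.06


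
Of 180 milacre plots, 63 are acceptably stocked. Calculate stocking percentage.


Formula: Stocking % = stocked plots / total plots * 100
Stocking = 63 / 180 * 100
Stocking = 0.35 * 100 = 35.0%

35.0


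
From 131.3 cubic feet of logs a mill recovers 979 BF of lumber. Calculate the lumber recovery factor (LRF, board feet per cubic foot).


Formula: LRF = Lumber Output (BF) / Log Input (ft^3)
LRF = 979 BF / 131.3 ft^3
LRF = 7.46 BF/ft^3

7.46


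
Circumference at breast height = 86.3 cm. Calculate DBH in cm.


Formula: DBH = C / pi
DBH = 86.3 / pi
pi = 3.14159...
DBH = 27.5 cm

27.5


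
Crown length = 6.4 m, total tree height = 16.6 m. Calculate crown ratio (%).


Formula: Crown Ratio = (Crown Length / Total Height) * 100
CR = (6.4 m / 16.6 m) * 100
CR = 0.3855 * 100 = 38.6%

38.6


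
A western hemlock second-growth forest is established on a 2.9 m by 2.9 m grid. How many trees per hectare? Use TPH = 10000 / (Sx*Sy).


Formula: TPH = 10000 m^2/ha / (spacing_x * spacing_y)
Area per tree = 2.9 m * 2.9 m = 8.41 m^2
TPH = 10000 / 8.41 = 1189 trees/ha

1189


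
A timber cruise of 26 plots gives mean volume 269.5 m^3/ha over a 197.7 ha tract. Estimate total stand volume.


Formula: Total Volume = Mean Volume per ha * Total Area
Total Volume = 269.5 m^3/ha * 197.7 ha
Total Volume = 53280 m^3

53280


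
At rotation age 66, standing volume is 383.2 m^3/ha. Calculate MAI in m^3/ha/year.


Formula: MAI = Total Volume / Stand Age
MAI = 383.2 m^3/ha / 66 years
MAI = 5.81 m^3/ha/year

5.81


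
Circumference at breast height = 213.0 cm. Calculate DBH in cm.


Formula: DBH = C / pi
DBH = 213.0 / pi
pi = 3.14159...
DBH = 67.8 cm

67.8


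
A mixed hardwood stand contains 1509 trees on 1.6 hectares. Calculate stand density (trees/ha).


Formula: Stand Density = N_trees / Area_ha
Density = 1509 trees / 1.6 ha
Density = 943 trees/ha

943


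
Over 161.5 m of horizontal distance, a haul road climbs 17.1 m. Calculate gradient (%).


Formula: Gradient = rise / run * 100
Gradient = 17.1 / 161.5 * 100 = 10.6%

10.6


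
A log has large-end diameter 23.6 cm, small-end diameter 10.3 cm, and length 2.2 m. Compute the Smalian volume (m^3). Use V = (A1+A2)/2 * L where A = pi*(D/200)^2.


Smalian: V = (A1 + A2)/2 * L,  A = pi*(D/200)^2
A1 = pi*(23.6/200)^2 = 0.043744 m^2
A2 = pi*(10.3/200)^2 = 0.008332 m^2
V = (0.043744+0.008332)/2*2.2 = 0.0573 m^3

0.0573


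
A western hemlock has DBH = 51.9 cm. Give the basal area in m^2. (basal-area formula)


Formula: BA = pi * (DBH/2)^2 / 10000  (cm^2 to m^2)
Radius = DBH/2 = 51.9/2 = 25.95 cm
BA = pi * 25.95^2 / 10000
   = 2115.5563 cm^2 / 10000
   = 0.2116 m^2

0.2116


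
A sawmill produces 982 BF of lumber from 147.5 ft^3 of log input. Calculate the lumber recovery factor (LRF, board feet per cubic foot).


Formula: LRF = Lumber Output (BF) / Log Input (ft^3)
LRF = 982 BF / 147.5 ft^3
LRF = 6.66 BF/ft^3

6.66


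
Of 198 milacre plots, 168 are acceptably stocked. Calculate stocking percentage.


Formula: Stocking % = stocked plots / total plots * 100
Stocking = 168 / 198 * 100
Stocking = 0.8485 * 100 = 84.8%

84.8


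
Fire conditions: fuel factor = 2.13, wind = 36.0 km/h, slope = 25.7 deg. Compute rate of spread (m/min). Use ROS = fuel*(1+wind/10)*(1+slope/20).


Formula: ROS = fuel * (1 + wind/10) * (1 + slope/20)
Wind factor = 1 + 36.0/10 = 4.6
Slope factor = 1 + 25.7/20 = 2.285
ROS = 2.13 * 4.6 * 2.285 = 22.39 m/min

22.39


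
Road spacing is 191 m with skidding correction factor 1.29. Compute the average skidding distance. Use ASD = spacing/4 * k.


Formula: ASD = (spacing / 4) * correction
Uncorrected distance = spacing / 4 = 191 / 4 = 47.75 m
ASD = 47.75 * 1.29 = 62 m

62


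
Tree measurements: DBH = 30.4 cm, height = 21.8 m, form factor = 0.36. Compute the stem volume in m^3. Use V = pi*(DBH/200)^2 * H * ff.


Formula: V = pi * (DBH/200)^2 * H * ff
Radius = DBH/200 = 30.4/200 = 0.152 m
Radius^2 = 0.152^2 = 0.023104 m^2
V = pi * 0.023104 * 21.8 * 0.36
V = 0.57 m^3

0.57


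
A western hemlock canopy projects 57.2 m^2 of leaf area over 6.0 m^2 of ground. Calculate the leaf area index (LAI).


Formula: LAI = total leaf area / ground area  (dimensionless)
LAI = 57.2 m^2 / 6.0 m^2
LAI = 9.53

9.53


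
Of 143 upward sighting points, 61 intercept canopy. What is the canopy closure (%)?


Formula: Canopy closure = covered points / total points * 100
Closure = 61 / 143 * 100
Closure = 0.4266 * 100 = 42.7%

42.7


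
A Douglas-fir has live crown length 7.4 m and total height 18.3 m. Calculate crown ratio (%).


Formula: Crown Ratio = (Crown Length / Total Height) * 100
CR = (7.4 m / 18.3 m) * 100
CR = 0.4044 * 100 = 40.4%

40.4


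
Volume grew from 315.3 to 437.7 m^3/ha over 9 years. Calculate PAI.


Formula: PAI = (V_T2 - V_T1) / (T2 - T1)
Volume increment = 437.7 - 315.3 = 122.4 m^3/ha
PAI = 122.4 / 9 = 13.6 m^3/ha/year

13.6


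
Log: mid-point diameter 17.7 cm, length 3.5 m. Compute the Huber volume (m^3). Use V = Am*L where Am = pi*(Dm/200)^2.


Huber: V = Am * L,  Am = pi*(Dm/200)^2
Am = pi*(17.7/200)^2 = 0.024606 m^2
V = 0.024606*3.5 = 0.0861 m^3

0.0861


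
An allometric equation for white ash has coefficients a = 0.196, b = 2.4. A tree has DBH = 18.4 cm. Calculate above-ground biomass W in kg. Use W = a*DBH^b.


Formula: W = a * DBH^b  (allometric power law)
DBH^b = 18.4^2.4 = 1085.3324
W = 0.196 * 1085.3324 = 212.7 kg

212.7


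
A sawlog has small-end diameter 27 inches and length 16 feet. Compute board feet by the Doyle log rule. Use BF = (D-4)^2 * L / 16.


Doyle: BF = (D - 4)^2 * L / 16
Adjusted diameter = 27 - 4 = 23 in
(D-4)^2 = 23^2 = 529
BF = 529 * 16 / 16 = 529 BF

529


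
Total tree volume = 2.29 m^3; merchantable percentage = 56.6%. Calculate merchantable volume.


Formula: MV = V_total * (merchantable_pct / 100)
Merchantable fraction = 56.6% / 100 = 0.566
MV = 2.29 m^3 * 0.566 = 1.296 m^3

1.296


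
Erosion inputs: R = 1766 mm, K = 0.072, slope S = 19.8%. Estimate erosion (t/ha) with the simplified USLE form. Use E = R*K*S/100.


Formula: E = R * K * S / 100  (simplified USLE)
R * K = 1766 * 0.072 = 127.152
E = 127.152 * 19.8 / 100 = 25.18 t/ha

25.18


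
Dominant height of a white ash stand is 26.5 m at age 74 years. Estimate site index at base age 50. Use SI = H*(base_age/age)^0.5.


Formula: SI = H_dom * (base_age / age)^0.5
Age ratio = 50 / 74 = 0.67568
sqrt(age_ratio) = 0.82199
SI = 26.5 * 0.82199 = 21.8 m

21.8


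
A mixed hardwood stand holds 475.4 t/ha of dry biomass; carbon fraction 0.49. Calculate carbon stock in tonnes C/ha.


Formula: Carbon Stock = Biomass * Carbon Fraction
C = 475.4 t/ha * 0.49
C = 232.9 t C/ha

232.9


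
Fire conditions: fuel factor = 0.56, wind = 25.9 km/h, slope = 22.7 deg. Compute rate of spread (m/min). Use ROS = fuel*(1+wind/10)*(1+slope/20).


Formula: ROS = fuel * (1 + wind/10) * (1 + slope/20)
Wind factor = 1 + 25.9/10 = 3.59
Slope factor = 1 + 22.7/20 = 2.135
ROS = 0.56 * 3.59 * 2.135 = 4.29 m/min

4.29


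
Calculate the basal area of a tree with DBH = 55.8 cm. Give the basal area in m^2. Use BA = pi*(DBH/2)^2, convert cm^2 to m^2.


Formula: BA = pi * (DBH/2)^2 / 10000  (cm^2 to m^2)
Radius = DBH/2 = 55.8/2 = 27.9 cm
BA = pi * 27.9^2 / 10000
   = 2445.4471 cm^2 / 10000
   = 0.2445 m^2

0.2445


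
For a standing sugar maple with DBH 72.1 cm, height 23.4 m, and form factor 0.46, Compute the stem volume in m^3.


Formula: V = pi * (DBH/200)^2 * H * ff
Radius = DBH/200 = 72.1/200 = 0.3605 m
Radius^2 = 0.3605^2 = 0.12996025 m^2
V = pi * 0.12996025 * 23.4 * 0.46
V = 4.395 m^3

4.395


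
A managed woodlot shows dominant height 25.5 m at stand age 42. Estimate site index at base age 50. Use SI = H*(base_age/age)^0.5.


Formula: SI = H_dom * (base_age / age)^0.5
Age ratio = 50 / 42 = 1.19048
sqrt(age_ratio) = 1.09109
SI = 25.5 * 1.09109 = 27.8 m

27.8


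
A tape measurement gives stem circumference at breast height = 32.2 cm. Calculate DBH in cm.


Formula: DBH = C / pi
DBH = 32.2 / pi
pi = 3.14159...
DBH = 10.2 cm

10.2


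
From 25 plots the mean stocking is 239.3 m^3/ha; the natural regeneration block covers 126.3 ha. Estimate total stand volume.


Formula: Total Volume = Mean Volume per ha * Total Area
Total Volume = 239.3 m^3/ha * 126.3 ha
Total Volume = 30224 m^3

30224


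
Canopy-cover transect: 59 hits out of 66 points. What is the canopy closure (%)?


Formula: Canopy closure = covered points / total points * 100
Closure = 59 / 66 * 100
Closure = 0.8939 * 100 = 89.4%

89.4


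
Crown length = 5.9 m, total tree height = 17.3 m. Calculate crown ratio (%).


Formula: Crown Ratio = (Crown Length / Total Height) * 100
CR = (5.9 m / 17.3 m) * 100
CR = 0.341 * 100 = 34.1%

34.1


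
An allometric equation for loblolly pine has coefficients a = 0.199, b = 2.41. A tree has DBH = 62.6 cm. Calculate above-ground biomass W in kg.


Formula: W = a * DBH^b  (allometric power law)
DBH^b = 62.6^2.41 = 21367.0292
W = 0.199 * 21367.0292 = 4252.0 kg

4252.0


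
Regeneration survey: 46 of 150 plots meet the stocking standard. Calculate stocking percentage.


Formula: Stocking % = stocked plots / total plots * 100
Stocking = 46 / 150 * 100
Stocking = 0.3067 * 100 = 30.7%

30.7


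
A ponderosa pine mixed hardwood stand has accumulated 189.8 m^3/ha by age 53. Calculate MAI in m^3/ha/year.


Formula: MAI = Total Volume / Stand Age
MAI = 189.8 m^3/ha / 53 years
MAI = 3.58 m^3/ha/year

3.58
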